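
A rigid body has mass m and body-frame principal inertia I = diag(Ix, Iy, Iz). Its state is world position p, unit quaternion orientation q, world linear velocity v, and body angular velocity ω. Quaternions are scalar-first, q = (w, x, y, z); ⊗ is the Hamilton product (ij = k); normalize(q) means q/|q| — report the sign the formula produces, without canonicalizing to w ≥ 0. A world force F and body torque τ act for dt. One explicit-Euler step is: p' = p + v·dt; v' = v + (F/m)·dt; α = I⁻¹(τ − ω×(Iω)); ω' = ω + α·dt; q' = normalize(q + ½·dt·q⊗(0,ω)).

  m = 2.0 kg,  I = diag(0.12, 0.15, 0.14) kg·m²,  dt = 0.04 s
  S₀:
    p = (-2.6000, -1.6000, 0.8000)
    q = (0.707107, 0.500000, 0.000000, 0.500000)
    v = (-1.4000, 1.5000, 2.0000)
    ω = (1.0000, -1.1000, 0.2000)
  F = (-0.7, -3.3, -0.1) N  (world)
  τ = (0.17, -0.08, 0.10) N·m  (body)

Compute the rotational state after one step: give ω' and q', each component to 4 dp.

precession coupling ω×(Iω) = (0.0022, -0.0040, -0.0330)
α = I⁻¹(τ − ω×Iω) = (1.3983, -0.5067, 0.9500)
ω + α·dt = (1.0559, -1.1203, 0.2380)
Hamilton product q⊗(0,ω) = (-0.6000000, 1.2571070, -0.3778177, -0.4085786)
q' = normalize(q + ½dt·q⊗(0,ω)) = (0.6948, 0.5249, -0.0076, 0.4916)

ω' = (1.0559, -1.1203, 0.2380)
q' = (0.6948, 0.5249, -0.0076, 0.4916)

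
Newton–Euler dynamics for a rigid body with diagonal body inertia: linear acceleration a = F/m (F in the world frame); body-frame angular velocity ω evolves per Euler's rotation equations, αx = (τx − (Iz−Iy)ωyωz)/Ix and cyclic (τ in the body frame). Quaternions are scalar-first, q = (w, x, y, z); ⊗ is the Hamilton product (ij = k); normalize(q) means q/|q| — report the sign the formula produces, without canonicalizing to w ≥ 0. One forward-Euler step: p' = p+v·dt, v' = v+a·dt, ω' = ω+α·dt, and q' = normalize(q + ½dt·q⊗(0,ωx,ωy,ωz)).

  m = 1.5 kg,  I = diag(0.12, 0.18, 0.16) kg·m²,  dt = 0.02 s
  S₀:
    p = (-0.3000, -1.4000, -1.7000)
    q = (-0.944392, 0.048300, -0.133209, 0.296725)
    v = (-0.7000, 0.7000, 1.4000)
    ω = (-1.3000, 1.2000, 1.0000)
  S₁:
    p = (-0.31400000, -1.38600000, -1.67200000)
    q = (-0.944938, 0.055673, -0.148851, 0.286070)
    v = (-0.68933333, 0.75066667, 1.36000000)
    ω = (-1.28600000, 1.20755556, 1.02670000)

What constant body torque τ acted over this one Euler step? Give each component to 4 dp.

ω₁ − ω₀ = (0.01400000, 0.00755556, 0.02670000)
ω₀×(Iω₀) = (-0.0240, 0.0520, -0.0936)
applied torque τ = (0.0600, 0.1200, 0.1200)

τ = (0.0600, 0.1200, 0.1200)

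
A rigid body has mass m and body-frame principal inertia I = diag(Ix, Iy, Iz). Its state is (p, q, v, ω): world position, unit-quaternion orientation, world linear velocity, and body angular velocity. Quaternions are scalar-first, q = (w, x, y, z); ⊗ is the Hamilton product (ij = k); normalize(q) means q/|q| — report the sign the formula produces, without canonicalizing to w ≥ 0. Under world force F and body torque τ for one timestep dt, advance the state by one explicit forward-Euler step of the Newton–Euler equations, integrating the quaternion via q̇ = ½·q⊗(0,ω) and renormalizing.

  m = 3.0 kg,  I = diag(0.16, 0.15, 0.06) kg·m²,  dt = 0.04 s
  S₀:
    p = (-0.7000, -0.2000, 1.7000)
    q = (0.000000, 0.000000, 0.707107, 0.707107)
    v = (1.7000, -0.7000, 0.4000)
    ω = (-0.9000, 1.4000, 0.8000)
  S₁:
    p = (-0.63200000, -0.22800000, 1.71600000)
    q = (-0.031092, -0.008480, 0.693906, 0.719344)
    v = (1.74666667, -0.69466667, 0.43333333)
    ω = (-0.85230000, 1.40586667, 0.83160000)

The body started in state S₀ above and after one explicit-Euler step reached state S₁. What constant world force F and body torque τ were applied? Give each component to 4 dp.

velocity change Δv = (0.04666667, 0.00533333, 0.03333333)
applied force F = (3.5000, 0.4000, 2.5000)
ω₁ − ω₀ = (0.04770000, 0.00586667, 0.03160000)
gyro term ω₀×Iω₀ = (-0.1008, -0.0720, 0.0126)
I·α + gyro = (0.0900, -0.0500, 0.0600)

F = (3.5000, 0.4000, 2.5000)
τ = (0.0900, -0.0500, 0.0600)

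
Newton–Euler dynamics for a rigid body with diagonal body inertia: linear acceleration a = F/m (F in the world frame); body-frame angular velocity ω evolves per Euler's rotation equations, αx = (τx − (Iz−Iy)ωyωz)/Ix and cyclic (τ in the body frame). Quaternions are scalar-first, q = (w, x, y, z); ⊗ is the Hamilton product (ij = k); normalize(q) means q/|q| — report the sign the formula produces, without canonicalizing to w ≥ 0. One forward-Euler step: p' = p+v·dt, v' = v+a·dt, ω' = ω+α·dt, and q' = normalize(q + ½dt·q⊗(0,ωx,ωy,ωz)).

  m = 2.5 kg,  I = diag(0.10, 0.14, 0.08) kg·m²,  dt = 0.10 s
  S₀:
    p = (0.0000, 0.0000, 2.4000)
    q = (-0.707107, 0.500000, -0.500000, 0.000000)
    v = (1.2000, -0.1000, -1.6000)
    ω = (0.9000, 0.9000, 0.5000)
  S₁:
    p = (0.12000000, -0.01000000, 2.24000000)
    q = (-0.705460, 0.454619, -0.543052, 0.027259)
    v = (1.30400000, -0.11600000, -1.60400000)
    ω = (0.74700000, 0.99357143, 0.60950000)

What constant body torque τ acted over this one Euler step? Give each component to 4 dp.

ω₁ − ω₀ = (-0.15300000, 0.09357143, 0.10950000)
τ = I·(Δω/dt) + ω₀×(Iω₀) = (-0.1800, 0.1400, 0.1200)

τ = (-0.1800, 0.1400, 0.1200)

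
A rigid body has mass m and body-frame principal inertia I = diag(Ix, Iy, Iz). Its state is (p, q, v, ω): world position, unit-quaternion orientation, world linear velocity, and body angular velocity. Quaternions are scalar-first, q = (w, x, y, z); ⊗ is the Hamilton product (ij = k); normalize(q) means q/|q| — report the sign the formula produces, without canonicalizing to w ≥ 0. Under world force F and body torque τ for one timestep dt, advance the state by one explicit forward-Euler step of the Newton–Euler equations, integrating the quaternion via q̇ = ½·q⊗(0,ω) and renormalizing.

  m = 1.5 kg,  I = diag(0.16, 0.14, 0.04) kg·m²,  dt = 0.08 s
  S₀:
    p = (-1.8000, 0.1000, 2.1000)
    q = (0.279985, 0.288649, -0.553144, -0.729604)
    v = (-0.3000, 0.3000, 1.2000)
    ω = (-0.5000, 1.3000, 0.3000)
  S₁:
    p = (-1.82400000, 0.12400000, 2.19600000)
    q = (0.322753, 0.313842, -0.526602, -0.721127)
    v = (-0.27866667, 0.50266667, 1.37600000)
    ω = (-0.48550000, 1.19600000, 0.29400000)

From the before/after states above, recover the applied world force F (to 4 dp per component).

F = (0.4000, 3.8000, 3.3000)

v₁ − v₀ = (0.02133333, 0.20266667, 0.17600000)
F = m·Δv/dt = (0.4000, 3.8000, 3.3000)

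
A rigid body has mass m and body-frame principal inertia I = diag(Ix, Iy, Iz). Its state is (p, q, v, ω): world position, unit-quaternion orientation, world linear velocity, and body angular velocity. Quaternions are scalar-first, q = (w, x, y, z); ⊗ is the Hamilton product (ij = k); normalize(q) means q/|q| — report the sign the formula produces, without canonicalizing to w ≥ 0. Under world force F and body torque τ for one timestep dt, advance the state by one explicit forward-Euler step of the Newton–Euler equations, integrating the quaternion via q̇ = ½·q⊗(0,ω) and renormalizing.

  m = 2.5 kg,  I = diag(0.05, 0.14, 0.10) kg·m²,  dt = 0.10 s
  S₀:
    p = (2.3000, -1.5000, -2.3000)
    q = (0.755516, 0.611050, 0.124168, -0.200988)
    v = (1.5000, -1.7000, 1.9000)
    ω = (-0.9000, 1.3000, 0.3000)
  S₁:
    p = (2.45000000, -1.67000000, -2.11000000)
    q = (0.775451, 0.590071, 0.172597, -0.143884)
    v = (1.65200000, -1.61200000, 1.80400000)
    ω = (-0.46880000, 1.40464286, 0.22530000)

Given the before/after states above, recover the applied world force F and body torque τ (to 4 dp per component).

ω₁ − ω₀ = (0.43120000, 0.10464286, -0.07470000)
applied torque τ = (0.2000, 0.1600, -0.1800)
v₁ − v₀ = (0.15200000, 0.08800000, -0.09600000)
applied force F = (3.8000, 2.2000, -2.4000)

F = (3.8000, 2.2000, -2.4000)
τ = (0.2000, 0.1600, -0.1800)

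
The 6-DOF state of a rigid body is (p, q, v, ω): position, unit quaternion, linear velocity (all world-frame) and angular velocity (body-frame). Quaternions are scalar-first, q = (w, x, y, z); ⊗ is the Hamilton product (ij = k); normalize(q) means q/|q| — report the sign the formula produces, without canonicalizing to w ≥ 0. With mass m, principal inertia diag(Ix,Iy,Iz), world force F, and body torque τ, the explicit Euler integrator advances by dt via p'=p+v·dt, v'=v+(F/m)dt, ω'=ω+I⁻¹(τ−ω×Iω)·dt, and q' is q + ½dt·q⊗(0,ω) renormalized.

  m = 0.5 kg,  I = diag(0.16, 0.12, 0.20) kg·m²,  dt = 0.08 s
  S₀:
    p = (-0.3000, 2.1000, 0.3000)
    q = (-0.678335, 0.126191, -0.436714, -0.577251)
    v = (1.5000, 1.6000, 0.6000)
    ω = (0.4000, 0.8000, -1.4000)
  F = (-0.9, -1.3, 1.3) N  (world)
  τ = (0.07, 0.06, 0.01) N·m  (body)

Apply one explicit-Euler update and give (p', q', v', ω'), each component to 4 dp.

linear accel F/m = (-1.8000, -2.6000, 2.6000)
p + v·dt = (-0.1800, 2.2280, 0.3480)
v + (F/m)dt = (1.3560, 1.3920, 0.8080)
gyro term ω×Iω = (-0.0896, 0.0224, -0.0128)
angular accel α = (0.9975, 0.3133, 0.1140)
ω' = ω + α·dt = (0.4798, 0.8251, -1.3909)
q⊗(0,ω) = (-0.5092566, 0.8018664, -0.5969010, 1.2253074)
q + ½dt·q⊗(0,ω), renormalized = (-0.6972, 0.1579, -0.4596, -0.5271)

p' = (-0.1800, 2.2280, 0.3480)
q' = (-0.6972, 0.1579, -0.4596, -0.5271)
v' = (1.3560, 1.3920, 0.8080)
ω' = (0.4798, 0.8251, -1.3909)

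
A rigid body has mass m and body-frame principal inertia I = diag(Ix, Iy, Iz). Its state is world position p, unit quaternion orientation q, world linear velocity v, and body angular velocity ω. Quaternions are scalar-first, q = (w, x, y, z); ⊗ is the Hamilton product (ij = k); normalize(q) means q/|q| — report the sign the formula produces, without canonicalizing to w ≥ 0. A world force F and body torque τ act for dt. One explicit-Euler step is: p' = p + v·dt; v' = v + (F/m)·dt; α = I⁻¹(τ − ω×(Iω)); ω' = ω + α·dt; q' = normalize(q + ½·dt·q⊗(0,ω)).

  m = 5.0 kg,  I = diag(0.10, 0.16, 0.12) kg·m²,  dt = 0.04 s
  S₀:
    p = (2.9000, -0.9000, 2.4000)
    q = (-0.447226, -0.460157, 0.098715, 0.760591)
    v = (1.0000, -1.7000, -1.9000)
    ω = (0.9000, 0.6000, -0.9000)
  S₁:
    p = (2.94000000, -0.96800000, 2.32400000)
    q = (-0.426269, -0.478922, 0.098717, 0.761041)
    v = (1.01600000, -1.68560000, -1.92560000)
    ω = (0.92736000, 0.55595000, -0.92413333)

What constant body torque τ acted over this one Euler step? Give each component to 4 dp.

Δω = ω₁−ω₀ = (0.02736000, -0.04405000, -0.02413333)
precession coupling = (0.0216, 0.0162, 0.0324)
τ = I·(Δω/dt) + ω₀×(Iω₀) = (0.0900, -0.1600, -0.0400)

τ = (0.0900, -0.1600, -0.0400)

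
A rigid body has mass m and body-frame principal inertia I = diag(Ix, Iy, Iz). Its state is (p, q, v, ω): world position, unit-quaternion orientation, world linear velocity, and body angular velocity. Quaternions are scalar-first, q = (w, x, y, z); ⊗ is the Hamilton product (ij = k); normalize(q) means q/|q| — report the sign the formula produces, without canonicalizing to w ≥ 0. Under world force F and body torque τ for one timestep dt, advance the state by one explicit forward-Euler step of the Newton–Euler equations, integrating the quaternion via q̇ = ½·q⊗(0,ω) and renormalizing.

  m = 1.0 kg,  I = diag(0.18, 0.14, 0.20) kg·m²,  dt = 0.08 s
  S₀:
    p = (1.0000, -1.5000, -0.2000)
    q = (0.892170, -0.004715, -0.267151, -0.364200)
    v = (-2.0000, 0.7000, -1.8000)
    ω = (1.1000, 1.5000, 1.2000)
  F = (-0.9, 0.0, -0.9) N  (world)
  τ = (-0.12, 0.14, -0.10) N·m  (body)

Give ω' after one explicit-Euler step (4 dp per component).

α = I⁻¹(τ − ω×Iω) = (-1.2667, 1.1886, -0.1700)
new body rate ω' = (0.9987, 1.5951, 1.1864)

ω' = (0.9987, 1.5951, 1.1864)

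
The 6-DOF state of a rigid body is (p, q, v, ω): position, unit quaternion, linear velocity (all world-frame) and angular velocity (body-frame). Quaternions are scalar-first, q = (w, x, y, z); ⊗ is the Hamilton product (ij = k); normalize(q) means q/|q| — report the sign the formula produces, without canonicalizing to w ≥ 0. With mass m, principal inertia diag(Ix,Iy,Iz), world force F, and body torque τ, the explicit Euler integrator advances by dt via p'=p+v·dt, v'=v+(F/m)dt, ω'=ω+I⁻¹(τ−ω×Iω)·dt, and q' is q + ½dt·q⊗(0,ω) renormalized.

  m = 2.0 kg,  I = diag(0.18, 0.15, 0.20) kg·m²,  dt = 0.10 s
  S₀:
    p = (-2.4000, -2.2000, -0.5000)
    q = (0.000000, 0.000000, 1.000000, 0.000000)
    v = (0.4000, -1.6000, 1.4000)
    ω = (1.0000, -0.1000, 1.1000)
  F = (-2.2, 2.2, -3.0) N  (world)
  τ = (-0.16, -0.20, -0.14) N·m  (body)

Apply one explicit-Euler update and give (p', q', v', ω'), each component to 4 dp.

p' = (-2.3600, -2.3600, -0.3600)
q' = (0.0050, 0.0548, 0.9972, -0.0499)
v' = (0.2900, -1.4900, 1.2500)
ω' = (0.9142, -0.2187, 1.0285)

(τ − ω×Iω)/I = (-0.8583, -1.1867, -0.7150)
ω' = ω + α·dt = (0.9142, -0.2187, 1.0285)
Hamilton product q⊗(0,ω) = (0.1000000, 1.1000000, 0.0000000, -1.0000000)
q + ½dt·q⊗(0,ω), renormalized = (0.0050, 0.0548, 0.9972, -0.0499)
a = (-1.1000, 1.1000, -1.5000)
p + v·dt = (-2.3600, -2.3600, -0.3600)
v + (F/m)dt = (0.2900, -1.4900, 1.2500)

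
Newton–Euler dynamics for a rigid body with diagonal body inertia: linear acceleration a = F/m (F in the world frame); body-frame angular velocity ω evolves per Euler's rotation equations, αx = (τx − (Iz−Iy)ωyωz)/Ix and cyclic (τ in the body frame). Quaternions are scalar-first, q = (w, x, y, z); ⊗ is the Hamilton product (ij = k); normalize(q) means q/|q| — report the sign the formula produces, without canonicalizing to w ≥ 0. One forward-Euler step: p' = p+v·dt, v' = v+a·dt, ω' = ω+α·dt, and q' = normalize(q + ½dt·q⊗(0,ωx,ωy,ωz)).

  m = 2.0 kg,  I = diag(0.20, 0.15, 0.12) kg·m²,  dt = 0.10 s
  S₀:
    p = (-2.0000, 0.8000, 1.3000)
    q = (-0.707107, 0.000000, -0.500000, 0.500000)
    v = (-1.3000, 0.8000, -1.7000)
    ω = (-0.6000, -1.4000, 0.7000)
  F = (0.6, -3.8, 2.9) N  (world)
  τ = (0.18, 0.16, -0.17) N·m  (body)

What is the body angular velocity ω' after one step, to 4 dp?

ω' = (-0.5247, -1.2709, 0.5933)

(τ − ω×Iω)/I = (0.7530, 1.2907, -1.0667)
ω + α·dt = (-0.5247, -1.2709, 0.5933)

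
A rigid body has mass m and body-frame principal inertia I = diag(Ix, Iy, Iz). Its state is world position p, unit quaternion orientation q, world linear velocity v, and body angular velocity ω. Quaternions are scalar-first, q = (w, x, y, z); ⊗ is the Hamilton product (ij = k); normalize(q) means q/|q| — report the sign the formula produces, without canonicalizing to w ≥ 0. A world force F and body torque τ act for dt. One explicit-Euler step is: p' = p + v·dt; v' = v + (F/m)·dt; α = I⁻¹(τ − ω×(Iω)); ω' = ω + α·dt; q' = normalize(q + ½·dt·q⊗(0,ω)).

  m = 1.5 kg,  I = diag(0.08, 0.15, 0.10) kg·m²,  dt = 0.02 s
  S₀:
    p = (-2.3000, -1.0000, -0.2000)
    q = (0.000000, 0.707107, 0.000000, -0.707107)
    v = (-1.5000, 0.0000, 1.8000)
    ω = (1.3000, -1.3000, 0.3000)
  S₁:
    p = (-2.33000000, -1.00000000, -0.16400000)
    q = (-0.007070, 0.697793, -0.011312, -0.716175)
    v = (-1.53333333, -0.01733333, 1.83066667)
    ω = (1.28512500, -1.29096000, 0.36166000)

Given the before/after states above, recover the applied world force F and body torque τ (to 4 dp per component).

F = (-2.5000, -1.3000, 2.3000)
τ = (-0.0400, 0.0600, 0.1900)

Δv = v₁−v₀ = (-0.03333333, -0.01733333, 0.03066667)
m·(v₁−v₀)/dt = (-2.5000, -1.3000, 2.3000)
rate change Δω = (-0.01487500, 0.00904000, 0.06166000)
I·α + gyro = (-0.0400, 0.0600, 0.1900)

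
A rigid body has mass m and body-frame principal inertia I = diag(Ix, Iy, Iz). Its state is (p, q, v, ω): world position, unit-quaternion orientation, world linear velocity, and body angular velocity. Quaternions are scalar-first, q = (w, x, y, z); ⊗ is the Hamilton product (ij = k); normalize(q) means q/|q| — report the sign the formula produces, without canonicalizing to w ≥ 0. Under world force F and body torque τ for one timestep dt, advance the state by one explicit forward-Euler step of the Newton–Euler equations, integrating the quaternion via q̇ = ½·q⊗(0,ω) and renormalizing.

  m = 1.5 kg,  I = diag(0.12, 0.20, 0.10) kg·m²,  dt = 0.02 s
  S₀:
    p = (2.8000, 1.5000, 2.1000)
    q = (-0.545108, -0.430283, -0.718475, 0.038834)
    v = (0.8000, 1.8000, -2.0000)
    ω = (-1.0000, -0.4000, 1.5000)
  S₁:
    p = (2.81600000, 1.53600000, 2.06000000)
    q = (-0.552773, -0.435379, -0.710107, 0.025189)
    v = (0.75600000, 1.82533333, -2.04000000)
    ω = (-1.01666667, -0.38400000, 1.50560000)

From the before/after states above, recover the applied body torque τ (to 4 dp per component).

τ = (-0.0400, 0.1300, 0.0600)

rate change Δω = (-0.01666667, 0.01600000, 0.00560000)
ω₀×(Iω₀) = (0.0600, -0.0300, 0.0320)
τ = I·(Δω/dt) + ω₀×(Iω₀) = (-0.0400, 0.1300, 0.0600)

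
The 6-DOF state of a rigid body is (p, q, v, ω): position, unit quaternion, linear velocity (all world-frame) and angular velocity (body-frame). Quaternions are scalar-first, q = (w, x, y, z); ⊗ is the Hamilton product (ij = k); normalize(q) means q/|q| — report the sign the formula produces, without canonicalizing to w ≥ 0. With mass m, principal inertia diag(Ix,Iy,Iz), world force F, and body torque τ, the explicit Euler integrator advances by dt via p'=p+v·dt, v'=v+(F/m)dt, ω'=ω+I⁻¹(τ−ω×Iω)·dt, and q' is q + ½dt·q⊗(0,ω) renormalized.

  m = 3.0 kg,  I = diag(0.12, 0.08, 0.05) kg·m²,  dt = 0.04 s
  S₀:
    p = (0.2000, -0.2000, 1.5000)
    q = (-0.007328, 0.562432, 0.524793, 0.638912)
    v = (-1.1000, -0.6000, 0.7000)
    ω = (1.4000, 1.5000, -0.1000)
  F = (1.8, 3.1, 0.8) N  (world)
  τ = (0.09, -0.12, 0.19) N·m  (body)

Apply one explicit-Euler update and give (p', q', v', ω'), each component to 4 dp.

new position p' = (0.1560, -0.2240, 1.5280)
v' = v + a·dt = (-1.0760, -0.5587, 0.7107)
ω×(Iω) gyroscopic = (0.0045, -0.0098, -0.0840)
α = I⁻¹(τ − ω×Iω) = (0.7125, -1.3775, 5.4800)
ω' = ω + α·dt = (1.4285, 1.4449, 0.1192)
Hamilton product q⊗(0,ω) = (-1.5107031, -1.0211065, 0.9397280, 0.1096706)
q' = normalize(q + ½dt·q⊗(0,ω)) = (-0.0375, 0.5416, 0.5431, 0.6406)

p' = (0.1560, -0.2240, 1.5280)
q' = (-0.0375, 0.5416, 0.5431, 0.6406)
v' = (-1.0760, -0.5587, 0.7107)
ω' = (1.4285, 1.4449, 0.1192)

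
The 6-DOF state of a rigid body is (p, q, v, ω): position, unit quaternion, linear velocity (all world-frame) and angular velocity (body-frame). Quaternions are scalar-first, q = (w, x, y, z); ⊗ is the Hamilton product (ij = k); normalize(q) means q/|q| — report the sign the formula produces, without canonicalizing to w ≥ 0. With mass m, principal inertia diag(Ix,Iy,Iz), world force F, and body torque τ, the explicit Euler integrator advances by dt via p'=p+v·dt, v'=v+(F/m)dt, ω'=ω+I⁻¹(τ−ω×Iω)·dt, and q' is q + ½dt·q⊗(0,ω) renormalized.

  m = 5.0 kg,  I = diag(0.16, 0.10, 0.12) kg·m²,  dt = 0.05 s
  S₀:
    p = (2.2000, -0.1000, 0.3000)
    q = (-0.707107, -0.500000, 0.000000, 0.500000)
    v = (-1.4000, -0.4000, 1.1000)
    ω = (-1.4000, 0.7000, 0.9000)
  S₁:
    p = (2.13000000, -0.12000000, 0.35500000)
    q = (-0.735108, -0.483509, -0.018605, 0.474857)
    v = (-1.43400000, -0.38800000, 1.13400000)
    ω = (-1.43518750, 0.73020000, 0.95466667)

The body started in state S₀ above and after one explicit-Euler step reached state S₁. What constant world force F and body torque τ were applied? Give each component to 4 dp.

F = (-3.4000, 1.2000, 3.4000)
τ = (-0.1000, 0.0100, 0.1900)

velocity change Δv = (-0.03400000, 0.01200000, 0.03400000)
F = m·Δv/dt = (-3.4000, 1.2000, 3.4000)
rate change Δω = (-0.03518750, 0.03020000, 0.05466667)
precession coupling = (0.0126, -0.0504, 0.0588)
τ = I·(Δω/dt) + ω₀×(Iω₀) = (-0.1000, 0.0100, 0.1900)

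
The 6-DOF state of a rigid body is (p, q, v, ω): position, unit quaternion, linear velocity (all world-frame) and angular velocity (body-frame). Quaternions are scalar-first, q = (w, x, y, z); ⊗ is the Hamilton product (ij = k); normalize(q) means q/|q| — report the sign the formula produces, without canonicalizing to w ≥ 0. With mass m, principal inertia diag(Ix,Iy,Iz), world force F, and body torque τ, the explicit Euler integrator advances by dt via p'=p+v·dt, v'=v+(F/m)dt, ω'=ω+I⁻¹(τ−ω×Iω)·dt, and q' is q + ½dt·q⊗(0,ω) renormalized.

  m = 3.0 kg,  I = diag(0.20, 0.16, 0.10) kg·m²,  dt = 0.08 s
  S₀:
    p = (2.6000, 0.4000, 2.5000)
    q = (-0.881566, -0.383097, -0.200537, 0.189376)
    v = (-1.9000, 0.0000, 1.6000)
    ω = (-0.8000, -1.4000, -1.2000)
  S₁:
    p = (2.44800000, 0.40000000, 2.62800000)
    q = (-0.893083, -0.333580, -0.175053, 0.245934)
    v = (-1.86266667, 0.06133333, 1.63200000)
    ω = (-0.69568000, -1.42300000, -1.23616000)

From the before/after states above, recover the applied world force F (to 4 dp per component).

velocity change Δv = (0.03733333, 0.06133333, 0.03200000)
m·(v₁−v₀)/dt = (1.4000, 2.3000, 1.2000)

F = (1.4000, 2.3000, 1.2000)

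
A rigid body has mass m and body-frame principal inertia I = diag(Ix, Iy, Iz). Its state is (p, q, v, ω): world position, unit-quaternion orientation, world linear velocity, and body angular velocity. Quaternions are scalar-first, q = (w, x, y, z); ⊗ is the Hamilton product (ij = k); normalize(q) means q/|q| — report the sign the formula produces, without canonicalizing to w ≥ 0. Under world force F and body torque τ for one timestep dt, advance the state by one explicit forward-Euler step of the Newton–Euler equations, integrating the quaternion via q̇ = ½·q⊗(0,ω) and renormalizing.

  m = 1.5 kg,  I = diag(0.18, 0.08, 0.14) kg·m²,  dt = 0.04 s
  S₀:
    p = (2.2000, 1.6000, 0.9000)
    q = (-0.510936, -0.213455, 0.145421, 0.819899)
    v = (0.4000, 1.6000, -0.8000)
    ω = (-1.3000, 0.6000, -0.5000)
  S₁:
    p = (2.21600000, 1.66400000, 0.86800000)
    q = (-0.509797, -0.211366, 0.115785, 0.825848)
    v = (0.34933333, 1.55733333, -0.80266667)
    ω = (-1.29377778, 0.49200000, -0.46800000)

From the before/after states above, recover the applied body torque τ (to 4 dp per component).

ω₁ − ω₀ = (0.00622222, -0.10800000, 0.03200000)
precession coupling = (-0.0180, 0.0260, 0.0780)
applied torque τ = (0.0100, -0.1900, 0.1900)

τ = (0.0100, -0.1900, 0.1900)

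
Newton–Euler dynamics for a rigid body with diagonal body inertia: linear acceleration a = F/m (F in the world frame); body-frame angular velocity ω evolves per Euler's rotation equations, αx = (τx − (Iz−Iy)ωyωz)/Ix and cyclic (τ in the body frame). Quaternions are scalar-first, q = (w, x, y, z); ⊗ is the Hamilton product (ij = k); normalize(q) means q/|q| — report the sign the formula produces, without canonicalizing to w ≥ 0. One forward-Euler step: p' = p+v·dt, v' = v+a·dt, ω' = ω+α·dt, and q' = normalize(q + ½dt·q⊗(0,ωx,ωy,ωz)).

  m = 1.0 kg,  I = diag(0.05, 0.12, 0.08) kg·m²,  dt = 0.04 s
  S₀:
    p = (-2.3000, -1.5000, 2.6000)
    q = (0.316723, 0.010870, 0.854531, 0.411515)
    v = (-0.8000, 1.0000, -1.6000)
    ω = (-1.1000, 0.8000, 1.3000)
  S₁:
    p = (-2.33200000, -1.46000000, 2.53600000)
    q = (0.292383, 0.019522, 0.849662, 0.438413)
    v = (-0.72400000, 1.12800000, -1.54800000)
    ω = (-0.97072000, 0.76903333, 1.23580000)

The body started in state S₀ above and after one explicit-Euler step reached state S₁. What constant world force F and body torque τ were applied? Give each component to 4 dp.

F = (1.9000, 3.2000, 1.3000)
τ = (0.1200, -0.0500, -0.1900)

Δv = v₁−v₀ = (0.07600000, 0.12800000, 0.05200000)
m·(v₁−v₀)/dt = (1.9000, 3.2000, 1.3000)
Δω = ω₁−ω₀ = (0.12928000, -0.03096667, -0.06420000)
gyro term ω₀×Iω₀ = (-0.0416, 0.0429, -0.0616)
τ = I·(Δω/dt) + ω₀×(Iω₀) = (0.1200, -0.0500, -0.1900)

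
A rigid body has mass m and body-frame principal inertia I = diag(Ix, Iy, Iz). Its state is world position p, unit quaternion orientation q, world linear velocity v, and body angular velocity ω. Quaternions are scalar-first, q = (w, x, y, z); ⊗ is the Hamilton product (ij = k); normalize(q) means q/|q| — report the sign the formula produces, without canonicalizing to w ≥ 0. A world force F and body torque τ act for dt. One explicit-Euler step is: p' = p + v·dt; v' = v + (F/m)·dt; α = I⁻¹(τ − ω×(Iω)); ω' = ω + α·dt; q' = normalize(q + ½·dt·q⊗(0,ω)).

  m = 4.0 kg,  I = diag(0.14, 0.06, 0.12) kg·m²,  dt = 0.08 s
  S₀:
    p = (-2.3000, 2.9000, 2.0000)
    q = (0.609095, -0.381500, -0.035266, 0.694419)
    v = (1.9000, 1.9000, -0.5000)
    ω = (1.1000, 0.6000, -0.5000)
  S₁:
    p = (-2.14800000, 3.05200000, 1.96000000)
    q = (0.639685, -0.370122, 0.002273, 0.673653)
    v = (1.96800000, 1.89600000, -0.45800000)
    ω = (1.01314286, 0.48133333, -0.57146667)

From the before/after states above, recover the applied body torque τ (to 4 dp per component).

τ = (-0.1700, -0.1000, -0.1600)

ω₁ − ω₀ = (-0.08685714, -0.11866667, -0.07146667)
gyro term ω₀×Iω₀ = (-0.0180, -0.0110, -0.0528)
I·α + gyro = (-0.1700, -0.1000, -0.1600)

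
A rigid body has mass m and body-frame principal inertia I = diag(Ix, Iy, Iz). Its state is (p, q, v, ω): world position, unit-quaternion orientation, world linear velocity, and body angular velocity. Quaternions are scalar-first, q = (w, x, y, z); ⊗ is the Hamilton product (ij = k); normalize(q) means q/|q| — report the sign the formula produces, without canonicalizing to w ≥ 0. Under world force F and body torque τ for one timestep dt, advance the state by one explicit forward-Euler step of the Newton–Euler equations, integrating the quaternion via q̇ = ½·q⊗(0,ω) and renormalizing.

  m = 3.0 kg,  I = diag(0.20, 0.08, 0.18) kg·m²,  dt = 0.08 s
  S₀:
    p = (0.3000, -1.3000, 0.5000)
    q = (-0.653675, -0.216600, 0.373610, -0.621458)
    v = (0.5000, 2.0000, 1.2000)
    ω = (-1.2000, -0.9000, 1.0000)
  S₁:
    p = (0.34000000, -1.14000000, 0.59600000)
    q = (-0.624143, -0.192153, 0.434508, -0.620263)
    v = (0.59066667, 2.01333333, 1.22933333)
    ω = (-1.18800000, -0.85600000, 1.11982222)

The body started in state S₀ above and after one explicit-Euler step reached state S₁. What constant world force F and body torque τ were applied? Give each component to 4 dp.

Δω = ω₁−ω₀ = (0.01200000, 0.04400000, 0.11982222)
I·α + gyro = (-0.0600, 0.0200, 0.1400)
Δv = v₁−v₀ = (0.09066667, 0.01333333, 0.02933333)
applied force F = (3.4000, 0.5000, 1.1000)

F = (3.4000, 0.5000, 1.1000)
τ = (-0.0600, 0.0200, 0.1400)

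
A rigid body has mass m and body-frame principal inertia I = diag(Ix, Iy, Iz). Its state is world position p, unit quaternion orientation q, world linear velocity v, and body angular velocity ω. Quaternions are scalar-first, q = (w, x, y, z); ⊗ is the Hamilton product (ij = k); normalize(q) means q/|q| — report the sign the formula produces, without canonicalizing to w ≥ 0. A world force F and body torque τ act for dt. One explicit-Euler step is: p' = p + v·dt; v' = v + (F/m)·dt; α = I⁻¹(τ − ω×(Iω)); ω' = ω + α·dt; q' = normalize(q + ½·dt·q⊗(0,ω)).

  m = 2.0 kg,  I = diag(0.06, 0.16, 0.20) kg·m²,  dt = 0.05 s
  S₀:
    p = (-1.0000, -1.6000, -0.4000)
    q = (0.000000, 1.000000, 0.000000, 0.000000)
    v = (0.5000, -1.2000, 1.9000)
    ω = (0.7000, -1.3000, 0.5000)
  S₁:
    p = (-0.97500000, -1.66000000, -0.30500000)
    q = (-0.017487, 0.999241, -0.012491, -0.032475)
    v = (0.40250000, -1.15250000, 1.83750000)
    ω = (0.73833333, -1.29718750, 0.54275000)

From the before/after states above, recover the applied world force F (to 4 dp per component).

velocity change Δv = (-0.09750000, 0.04750000, -0.06250000)
F = m·Δv/dt = (-3.9000, 1.9000, -2.5000)

F = (-3.9000, 1.9000, -2.5000)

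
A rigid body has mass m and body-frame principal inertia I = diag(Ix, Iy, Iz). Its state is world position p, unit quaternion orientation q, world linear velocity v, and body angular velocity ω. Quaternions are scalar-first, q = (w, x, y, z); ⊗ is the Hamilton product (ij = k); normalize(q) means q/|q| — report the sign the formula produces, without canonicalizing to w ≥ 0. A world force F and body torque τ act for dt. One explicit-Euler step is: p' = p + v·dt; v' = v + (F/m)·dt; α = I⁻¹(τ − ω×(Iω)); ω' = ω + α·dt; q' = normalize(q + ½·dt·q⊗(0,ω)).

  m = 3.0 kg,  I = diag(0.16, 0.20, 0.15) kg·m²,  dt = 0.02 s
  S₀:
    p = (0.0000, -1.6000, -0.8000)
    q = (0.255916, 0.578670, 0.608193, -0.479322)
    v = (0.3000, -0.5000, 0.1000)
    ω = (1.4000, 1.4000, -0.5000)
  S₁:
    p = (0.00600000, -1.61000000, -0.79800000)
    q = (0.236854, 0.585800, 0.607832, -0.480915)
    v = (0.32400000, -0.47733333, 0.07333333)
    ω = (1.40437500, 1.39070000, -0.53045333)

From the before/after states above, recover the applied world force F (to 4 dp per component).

F = (3.6000, 3.4000, -4.0000)

v₁ − v₀ = (0.02400000, 0.02266667, -0.02666667)
m·(v₁−v₀)/dt = (3.6000, 3.4000, -4.0000)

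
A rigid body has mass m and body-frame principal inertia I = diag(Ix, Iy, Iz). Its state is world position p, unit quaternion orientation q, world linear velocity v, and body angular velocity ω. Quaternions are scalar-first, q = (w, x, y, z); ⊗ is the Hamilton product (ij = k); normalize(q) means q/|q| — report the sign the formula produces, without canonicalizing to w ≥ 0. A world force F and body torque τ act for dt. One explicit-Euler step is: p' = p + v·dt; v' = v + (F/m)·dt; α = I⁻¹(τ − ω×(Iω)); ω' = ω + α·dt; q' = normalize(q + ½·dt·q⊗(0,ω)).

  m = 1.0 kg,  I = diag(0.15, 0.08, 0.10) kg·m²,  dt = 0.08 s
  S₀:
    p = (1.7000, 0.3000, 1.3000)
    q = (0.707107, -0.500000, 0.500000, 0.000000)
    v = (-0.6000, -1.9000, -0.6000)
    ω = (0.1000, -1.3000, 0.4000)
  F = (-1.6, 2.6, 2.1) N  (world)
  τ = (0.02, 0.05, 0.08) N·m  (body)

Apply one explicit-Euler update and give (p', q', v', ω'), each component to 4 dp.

p' = (1.6520, 0.1480, 1.2520)
q' = (0.7340, -0.4884, 0.4705, 0.0353)
v' = (-0.7280, -1.6920, -0.4320)
ω' = (0.1162, -1.2520, 0.4567)

a = (-1.6000, 2.6000, 2.1000)
new position p' = (1.6520, 0.1480, 1.2520)
v + (F/m)dt = (-0.7280, -1.6920, -0.4320)
α = I⁻¹(τ − ω×Iω) = (0.2027, 0.6000, 0.7090)
ω + α·dt = (0.1162, -1.2520, 0.4567)
Hamilton product q⊗(0,ω) = (0.7000000, 0.2707107, -0.7192391, 0.8828428)
q + ½dt·q⊗(0,ω), renormalized = (0.7340, -0.4884, 0.4705, 0.0353)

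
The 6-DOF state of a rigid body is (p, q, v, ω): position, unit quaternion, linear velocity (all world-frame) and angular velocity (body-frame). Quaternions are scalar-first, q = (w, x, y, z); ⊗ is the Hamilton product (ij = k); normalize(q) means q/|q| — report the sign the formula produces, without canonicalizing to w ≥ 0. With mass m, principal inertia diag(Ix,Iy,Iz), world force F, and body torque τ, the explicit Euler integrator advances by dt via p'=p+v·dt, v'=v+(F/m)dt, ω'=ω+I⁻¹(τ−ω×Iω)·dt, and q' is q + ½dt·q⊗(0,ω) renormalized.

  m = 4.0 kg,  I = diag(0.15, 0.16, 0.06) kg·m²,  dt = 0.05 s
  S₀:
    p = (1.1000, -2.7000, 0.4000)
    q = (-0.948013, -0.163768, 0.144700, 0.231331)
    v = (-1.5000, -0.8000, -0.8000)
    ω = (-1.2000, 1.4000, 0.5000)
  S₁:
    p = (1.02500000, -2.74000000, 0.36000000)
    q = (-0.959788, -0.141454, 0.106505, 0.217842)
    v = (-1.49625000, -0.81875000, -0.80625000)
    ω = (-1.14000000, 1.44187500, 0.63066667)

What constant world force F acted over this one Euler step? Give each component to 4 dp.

velocity change Δv = (0.00375000, -0.01875000, -0.00625000)
applied force F = (0.3000, -1.5000, -0.5000)

F = (0.3000, -1.5000, -0.5000)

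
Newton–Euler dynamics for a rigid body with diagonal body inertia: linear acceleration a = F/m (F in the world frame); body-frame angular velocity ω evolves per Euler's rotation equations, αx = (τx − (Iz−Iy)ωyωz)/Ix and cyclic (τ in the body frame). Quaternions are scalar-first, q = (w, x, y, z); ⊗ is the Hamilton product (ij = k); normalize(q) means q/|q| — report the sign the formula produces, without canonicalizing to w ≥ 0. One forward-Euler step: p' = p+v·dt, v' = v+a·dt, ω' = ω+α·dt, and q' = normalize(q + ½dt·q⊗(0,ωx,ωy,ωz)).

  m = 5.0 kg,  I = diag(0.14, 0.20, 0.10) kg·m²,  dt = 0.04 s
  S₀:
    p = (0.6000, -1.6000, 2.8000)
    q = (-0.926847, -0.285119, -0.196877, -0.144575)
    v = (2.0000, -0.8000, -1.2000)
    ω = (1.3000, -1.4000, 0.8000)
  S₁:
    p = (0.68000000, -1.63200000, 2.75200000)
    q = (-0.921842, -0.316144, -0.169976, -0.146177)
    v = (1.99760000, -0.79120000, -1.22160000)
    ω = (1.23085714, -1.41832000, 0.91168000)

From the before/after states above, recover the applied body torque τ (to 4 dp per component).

Δω = ω₁−ω₀ = (-0.06914286, -0.01832000, 0.11168000)
I·α + gyro = (-0.1300, -0.0500, 0.1700)

τ = (-0.1300, -0.0500, 0.1700)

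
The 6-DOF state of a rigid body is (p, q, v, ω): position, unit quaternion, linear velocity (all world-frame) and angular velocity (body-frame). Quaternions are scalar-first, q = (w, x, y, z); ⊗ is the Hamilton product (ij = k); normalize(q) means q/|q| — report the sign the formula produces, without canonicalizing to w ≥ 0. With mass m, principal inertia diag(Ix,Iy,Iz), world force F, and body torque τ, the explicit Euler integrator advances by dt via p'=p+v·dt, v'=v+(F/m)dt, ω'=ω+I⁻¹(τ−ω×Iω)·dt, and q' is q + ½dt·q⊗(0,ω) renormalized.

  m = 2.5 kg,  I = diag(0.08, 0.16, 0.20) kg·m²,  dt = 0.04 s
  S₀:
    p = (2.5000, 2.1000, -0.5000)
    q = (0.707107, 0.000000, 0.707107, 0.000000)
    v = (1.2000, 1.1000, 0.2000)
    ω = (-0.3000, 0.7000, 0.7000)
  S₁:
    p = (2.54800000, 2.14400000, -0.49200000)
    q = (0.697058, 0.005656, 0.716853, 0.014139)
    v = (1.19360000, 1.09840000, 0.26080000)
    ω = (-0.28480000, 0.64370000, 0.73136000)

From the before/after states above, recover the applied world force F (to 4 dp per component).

velocity change Δv = (-0.00640000, -0.00160000, 0.06080000)
F = m·Δv/dt = (-0.4000, -0.1000, 3.8000)

F = (-0.4000, -0.1000, 3.8000)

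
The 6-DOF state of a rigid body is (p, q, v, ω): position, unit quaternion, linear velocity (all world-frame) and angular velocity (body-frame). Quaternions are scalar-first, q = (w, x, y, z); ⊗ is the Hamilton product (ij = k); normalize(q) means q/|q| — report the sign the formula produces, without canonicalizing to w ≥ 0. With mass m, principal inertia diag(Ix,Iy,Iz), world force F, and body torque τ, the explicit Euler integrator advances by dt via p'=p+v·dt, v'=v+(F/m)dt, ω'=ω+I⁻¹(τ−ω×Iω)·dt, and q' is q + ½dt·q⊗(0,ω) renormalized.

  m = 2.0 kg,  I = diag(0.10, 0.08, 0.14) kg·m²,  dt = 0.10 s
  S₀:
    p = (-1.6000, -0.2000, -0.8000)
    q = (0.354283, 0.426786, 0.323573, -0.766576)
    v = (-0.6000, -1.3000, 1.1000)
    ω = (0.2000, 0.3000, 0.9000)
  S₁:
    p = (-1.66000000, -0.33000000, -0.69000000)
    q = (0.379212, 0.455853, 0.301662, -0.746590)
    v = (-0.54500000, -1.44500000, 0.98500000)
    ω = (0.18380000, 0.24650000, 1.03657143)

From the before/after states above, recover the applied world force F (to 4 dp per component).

F = (1.1000, -2.9000, -2.3000)

v₁ − v₀ = (0.05500000, -0.14500000, -0.11500000)
applied force F = (1.1000, -2.9000, -2.3000)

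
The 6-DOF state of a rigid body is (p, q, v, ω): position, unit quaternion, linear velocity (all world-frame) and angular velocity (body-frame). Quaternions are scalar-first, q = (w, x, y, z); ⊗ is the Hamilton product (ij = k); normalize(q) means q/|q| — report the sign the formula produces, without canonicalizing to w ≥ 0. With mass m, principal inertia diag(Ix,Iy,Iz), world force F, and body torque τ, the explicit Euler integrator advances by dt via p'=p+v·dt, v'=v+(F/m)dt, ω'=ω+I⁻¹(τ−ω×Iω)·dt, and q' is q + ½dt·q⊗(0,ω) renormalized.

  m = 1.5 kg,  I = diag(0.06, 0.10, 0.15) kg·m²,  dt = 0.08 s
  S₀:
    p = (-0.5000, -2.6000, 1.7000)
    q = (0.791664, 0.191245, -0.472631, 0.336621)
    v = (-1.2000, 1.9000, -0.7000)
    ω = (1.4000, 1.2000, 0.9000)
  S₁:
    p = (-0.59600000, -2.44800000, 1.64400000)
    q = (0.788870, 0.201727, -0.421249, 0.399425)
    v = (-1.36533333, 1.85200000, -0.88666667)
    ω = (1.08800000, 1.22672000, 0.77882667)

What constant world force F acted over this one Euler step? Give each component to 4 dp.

F = (-3.1000, -0.9000, -3.5000)

velocity change Δv = (-0.16533333, -0.04800000, -0.18666667)
F = m·Δv/dt = (-3.1000, -0.9000, -3.5000)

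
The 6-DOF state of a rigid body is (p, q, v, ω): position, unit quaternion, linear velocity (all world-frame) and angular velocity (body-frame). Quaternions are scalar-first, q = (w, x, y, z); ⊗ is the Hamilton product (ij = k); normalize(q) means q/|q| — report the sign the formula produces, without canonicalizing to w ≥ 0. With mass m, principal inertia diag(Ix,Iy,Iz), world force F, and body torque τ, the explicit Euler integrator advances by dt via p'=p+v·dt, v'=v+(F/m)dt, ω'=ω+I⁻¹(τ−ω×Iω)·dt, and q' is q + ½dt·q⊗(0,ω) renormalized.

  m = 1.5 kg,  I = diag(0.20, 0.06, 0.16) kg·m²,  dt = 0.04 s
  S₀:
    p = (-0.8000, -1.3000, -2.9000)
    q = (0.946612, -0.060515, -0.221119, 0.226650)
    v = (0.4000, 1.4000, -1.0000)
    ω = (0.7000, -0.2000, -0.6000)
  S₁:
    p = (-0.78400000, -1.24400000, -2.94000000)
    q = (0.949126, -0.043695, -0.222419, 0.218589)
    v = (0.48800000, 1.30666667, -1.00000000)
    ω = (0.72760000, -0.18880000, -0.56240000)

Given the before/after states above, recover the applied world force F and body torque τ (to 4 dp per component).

velocity change Δv = (0.08800000, -0.09333333, 0.00000000)
m·(v₁−v₀)/dt = (3.3000, -3.5000, 0.0000)
rate change Δω = (0.02760000, 0.01120000, 0.03760000)
applied torque τ = (0.1500, 0.0000, 0.1700)

F = (3.3000, -3.5000, 0.0000)
τ = (0.1500, 0.0000, 0.1700)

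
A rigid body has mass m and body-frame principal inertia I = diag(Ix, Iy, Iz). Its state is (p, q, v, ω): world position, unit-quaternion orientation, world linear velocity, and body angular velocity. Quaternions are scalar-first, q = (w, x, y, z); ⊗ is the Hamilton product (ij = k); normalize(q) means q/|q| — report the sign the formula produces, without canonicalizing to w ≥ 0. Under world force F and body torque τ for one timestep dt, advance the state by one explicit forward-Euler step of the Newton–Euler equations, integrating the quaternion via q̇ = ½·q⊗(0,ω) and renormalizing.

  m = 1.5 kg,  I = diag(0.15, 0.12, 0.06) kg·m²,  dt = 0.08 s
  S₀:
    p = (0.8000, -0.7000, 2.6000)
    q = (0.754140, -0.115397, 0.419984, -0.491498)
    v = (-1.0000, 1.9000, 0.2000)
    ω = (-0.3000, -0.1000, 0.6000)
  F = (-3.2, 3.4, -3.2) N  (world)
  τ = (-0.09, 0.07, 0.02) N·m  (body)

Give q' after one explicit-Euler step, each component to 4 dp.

q' = (0.7659, -0.1163, 0.4255, -0.4677)

Hamilton product q⊗(0,ω) = (0.3022781, -0.0234014, 0.1412736, 0.5900189)
q' = normalize(q + ½dt·q⊗(0,ω)) = (0.7659, -0.1163, 0.4255, -0.4677)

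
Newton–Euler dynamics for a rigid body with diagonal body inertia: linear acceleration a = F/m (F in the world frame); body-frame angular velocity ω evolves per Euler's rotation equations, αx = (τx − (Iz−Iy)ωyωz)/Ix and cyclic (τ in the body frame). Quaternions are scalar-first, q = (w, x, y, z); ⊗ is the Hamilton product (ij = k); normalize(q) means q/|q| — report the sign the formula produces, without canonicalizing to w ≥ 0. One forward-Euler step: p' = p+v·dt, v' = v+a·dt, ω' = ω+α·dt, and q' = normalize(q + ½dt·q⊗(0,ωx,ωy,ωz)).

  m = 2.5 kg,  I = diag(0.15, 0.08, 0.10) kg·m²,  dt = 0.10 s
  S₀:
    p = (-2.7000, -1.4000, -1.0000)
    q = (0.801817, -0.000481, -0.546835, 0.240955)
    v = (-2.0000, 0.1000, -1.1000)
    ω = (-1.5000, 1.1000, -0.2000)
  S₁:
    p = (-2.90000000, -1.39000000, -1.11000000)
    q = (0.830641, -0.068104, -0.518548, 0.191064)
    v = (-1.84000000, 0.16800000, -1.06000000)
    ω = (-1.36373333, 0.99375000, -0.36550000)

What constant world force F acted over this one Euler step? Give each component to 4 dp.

F = (4.0000, 1.7000, 1.0000)

Δv = v₁−v₀ = (0.16000000, 0.06800000, 0.04000000)
F = m·Δv/dt = (4.0000, 1.7000, 1.0000)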